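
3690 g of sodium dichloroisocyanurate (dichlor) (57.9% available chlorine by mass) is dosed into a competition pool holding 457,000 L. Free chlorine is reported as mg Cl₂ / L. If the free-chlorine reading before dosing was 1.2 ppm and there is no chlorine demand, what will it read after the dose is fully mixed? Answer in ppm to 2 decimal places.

Available chlorine delivered: 3690 g × 0.579 = 2137 g as Cl₂.
Concentration rise: 2137 g / 457,000 L = 4.675 mg/L = 4.68 ppm.
Final FC: 1.2 + 4.68 = 5.88 ppm.

5.88 ppm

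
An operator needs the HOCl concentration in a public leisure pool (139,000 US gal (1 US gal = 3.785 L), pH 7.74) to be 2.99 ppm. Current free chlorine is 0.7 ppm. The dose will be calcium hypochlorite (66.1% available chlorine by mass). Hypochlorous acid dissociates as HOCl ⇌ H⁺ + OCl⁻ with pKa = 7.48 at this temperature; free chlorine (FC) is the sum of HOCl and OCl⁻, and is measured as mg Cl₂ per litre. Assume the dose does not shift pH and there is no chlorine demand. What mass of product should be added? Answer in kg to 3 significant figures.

6.15 kg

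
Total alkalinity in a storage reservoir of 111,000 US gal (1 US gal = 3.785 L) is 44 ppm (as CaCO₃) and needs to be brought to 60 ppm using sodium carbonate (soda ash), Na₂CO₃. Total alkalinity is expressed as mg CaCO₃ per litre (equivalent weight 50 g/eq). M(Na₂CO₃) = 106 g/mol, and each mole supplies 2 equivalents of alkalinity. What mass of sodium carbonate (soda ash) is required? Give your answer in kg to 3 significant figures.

Volume: 111,000 US gal × 3.785 L/gal = 420,135 L.
Alkalinity to add: (60 − 44) = 16 mg/L as CaCO₃ × 420,135 L = 6722 g as CaCO₃.
Equivalents: 6722 g ÷ 50 g/eq = 134.4 eq.
Each mole of Na₂CO₃ supplies 2 eq, so 134.4 / 2 = 67.22 mol.
Mass: 67.22 mol × 106 g/mol = 7125 g.

7.13 kg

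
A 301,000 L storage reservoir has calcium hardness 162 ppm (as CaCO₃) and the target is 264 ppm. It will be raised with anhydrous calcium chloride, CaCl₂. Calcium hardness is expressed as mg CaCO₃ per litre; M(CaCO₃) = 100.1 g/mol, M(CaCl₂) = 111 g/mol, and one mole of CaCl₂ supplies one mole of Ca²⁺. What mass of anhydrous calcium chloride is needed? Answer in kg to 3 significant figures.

34.0 kg

Hardness to add: (264 − 162) = 102 mg/L as CaCO₃ × 301,000 L = 30,700 g as CaCO₃.
Moles of Ca²⁺ (1 mol Ca²⁺ ≡ 1 mol CaCO₃): 30,700 / 100.1 g/mol = 306.7 mol.
Mass of CaCl₂: 306.7 × 111 = 34,050 g.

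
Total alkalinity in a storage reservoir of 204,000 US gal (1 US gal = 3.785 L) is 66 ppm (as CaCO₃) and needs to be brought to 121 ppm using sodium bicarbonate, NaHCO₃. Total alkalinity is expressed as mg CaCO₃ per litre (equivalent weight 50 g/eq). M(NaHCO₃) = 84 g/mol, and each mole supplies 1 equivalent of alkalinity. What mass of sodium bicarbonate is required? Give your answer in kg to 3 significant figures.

Volume: 204,000 US gal × 3.785 L/gal = 772,140 L.
Alkalinity to add: (121 − 66) = 55 mg/L as CaCO₃ × 772,140 L = 42,470 g as CaCO₃.
Equivalents: 42,470 g ÷ 50 g/eq = 849.4 eq.
NaHCO₃ supplies 1 eq per mole → 849.4 mol.
Mass: 849.4 mol × 84 g/mol = 71,350 g.

71.3 kg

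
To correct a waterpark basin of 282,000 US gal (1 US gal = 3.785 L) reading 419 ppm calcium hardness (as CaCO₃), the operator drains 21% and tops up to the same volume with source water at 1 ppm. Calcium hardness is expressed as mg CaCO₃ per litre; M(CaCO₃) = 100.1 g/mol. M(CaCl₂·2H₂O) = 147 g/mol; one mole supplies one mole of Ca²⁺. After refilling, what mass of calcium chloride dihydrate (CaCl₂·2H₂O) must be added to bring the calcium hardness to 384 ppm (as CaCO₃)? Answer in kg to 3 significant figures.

82.7 kg

Volume: 282,000 US gal × 3.785 L/gal = 1,067,370 L.
After draining 21% and refilling: 419 × 0.79 + 1 × 0.21 = 331.22 ppm.
Deficit to target: 384 − 331.22 = 52.78 mg/L.
As CaCO₃: 52.78 mg/L × 1,067,370 L = 56,340 g; ÷ 100.1 = 562.8 mol Ca²⁺.
Mass: 562.8 × 147 = 82,730 g.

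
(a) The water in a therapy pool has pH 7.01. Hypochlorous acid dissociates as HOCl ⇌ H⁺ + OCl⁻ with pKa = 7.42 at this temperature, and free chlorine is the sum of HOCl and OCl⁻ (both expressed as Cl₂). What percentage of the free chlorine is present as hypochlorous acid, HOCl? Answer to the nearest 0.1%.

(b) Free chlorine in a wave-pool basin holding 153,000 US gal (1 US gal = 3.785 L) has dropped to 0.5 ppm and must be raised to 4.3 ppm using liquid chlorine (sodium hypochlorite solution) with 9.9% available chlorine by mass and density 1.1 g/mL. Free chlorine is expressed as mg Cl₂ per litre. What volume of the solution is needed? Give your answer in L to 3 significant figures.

(a) 72.0%; (b) 20.2 L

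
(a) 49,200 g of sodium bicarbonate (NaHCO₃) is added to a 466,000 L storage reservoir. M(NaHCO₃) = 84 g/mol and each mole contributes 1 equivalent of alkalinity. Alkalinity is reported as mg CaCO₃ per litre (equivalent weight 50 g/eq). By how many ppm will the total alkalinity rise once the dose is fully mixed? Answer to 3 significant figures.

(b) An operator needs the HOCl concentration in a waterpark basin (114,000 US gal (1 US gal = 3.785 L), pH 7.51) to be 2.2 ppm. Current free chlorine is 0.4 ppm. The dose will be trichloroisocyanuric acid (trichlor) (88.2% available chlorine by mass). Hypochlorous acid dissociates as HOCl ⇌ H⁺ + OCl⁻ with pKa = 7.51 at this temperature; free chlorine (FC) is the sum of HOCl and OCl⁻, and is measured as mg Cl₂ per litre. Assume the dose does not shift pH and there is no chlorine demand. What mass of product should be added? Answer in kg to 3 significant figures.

(a) Moles of NaHCO₃: 49,200 g ÷ 84 g/mol = 585.7 mol → 585.7 eq of alkalinity.
(a) As CaCO₃: 585.7 eq × 50 g/eq = 29,290 g.
(a) Rise: 29,290 g / 466,000 L × 1000 = 62.84 mg/L.

(b) Volume: 114,000 US gal × 3.785 L/gal = 431,490 L.
(b) [OCl⁻]/[HOCl] = 10^(pH − pKa) = 10^(7.51 − 7.51) = 1; fraction as HOCl = 1/(1 + 1) = 0.5.
(b) Free chlorine required for 2.2 ppm HOCl: 2.2 / 0.5 = 4.4 ppm.
(b) FC to add: 4.4 − 0.4 = 4 mg/L as Cl₂.
(b) Cl₂ equivalent: 4 mg/L × 431,490 L = 1726 g.
(b) Product at 88.2% available Cl: 1726 / 0.882 = 1957 g.

(a) 62.8 ppm; (b) 1.96 kg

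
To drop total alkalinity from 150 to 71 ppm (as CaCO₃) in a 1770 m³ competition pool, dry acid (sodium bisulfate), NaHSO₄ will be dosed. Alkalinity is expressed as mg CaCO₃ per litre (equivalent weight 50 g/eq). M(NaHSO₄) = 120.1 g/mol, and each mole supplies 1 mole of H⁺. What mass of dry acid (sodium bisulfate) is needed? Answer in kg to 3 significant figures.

336 kg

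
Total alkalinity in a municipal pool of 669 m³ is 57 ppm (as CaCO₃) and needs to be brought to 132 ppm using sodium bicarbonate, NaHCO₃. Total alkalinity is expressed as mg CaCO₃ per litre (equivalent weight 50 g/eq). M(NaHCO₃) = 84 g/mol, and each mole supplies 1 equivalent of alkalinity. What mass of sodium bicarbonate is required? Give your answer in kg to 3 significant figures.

Volume: 669 m³ = 669,000 L.
Alkalinity to add: (132 − 57) = 75 mg/L as CaCO₃ × 669,000 L = 50,180 g as CaCO₃.
Equivalents: 50,180 g ÷ 50 g/eq = 1004 eq.
NaHCO₃ supplies 1 eq per mole → 1004 mol.
Mass: 1004 mol × 84 g/mol = 84,290 g.

84.3 kg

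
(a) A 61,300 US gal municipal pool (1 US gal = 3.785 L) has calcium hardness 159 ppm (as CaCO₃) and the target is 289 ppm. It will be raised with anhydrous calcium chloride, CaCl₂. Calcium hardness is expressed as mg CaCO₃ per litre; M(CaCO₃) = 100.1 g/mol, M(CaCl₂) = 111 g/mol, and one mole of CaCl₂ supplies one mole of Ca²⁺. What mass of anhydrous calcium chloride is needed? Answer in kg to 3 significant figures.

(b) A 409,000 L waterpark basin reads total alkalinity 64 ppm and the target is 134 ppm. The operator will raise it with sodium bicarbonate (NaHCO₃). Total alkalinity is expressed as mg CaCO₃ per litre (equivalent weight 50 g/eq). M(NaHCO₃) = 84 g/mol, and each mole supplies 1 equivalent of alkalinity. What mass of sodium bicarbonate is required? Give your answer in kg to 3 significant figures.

(a) Volume: 61,300 US gal × 3.785 L/gal = 232,020 L.
(a) Hardness to add: (289 − 159) = 130 mg/L as CaCO₃ × 232,020 L = 30,160 g as CaCO₃.
(a) Moles of Ca²⁺ (1 mol Ca²⁺ ≡ 1 mol CaCO₃): 30,160 / 100.1 g/mol = 301.3 mol.
(a) Mass of CaCl₂: 301.3 × 111 = 33,450 g.

(b) Alkalinity to add: (134 − 64) = 70 mg/L as CaCO₃ × 409,000 L = 28,630 g as CaCO₃.
(b) Equivalents: 28,630 g ÷ 50 g/eq = 572.6 eq.
(b) NaHCO₃ supplies 1 eq per mole → 572.6 mol.
(b) Mass: 572.6 mol × 84 g/mol = 48,100 g.

(a) 33.4 kg; (b) 48.1 kg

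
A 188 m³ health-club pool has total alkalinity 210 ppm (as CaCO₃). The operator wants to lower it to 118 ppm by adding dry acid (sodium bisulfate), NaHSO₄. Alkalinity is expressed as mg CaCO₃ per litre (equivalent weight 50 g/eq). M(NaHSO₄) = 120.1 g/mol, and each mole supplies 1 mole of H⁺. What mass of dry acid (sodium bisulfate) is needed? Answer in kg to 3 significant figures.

41.5 kg

Volume: 188 m³ = 188,000 L.
Alkalinity to neutralize: (210 − 118) = 92 mg/L as CaCO₃ × 188,000 L = 17,300 g as CaCO₃.
Equivalents of H⁺ required: 17,300 ÷ 50 g/eq = 345.9 eq = 345.9 mol NaHSO₄.
Mass of NaHSO₄: 345.9 × 120.1 = 41,540 g.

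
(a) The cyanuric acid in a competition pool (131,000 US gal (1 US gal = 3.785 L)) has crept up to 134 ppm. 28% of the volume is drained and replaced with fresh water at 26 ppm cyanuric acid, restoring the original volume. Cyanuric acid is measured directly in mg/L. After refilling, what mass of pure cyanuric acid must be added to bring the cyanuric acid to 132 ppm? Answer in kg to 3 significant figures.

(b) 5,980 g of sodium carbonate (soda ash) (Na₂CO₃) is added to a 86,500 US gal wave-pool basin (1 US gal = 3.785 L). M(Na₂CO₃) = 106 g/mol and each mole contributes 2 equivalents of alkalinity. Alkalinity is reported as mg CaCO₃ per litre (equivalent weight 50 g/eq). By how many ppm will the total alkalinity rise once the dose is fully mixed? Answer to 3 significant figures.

(a) 14.0 kg; (b) 17.2 ppm

(a) Volume: 131,000 US gal × 3.785 L/gal = 495,835 L.
(a) After draining 28% and refilling: 134 × 0.72 + 26 × 0.28 = 103.76 ppm.
(a) Deficit to target: 132 − 103.76 = 28.24 mg/L.
(a) Mass: 28.24 mg/L × 495,835 L = 14,000 g cyanuric acid.

(b) Volume: 86,500 US gal × 3.785 L/gal = 327,402 L.
(b) Moles of Na₂CO₃: 5,980 g ÷ 106 g/mol = 56.42 mol → 112.8 eq of alkalinity.
(b) As CaCO₃: 112.8 eq × 50 g/eq = 5642 g.
(b) Rise: 5642 g / 327,402 L × 1000 = 17.23 mg/L.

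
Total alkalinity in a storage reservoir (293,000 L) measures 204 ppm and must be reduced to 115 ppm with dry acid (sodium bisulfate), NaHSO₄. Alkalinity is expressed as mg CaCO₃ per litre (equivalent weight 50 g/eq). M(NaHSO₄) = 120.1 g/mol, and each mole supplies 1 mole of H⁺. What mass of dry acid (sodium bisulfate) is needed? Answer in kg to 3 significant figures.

62.6 kg

Alkalinity to neutralize: (204 − 115) = 89 mg/L as CaCO₃ × 293,000 L = 26,080 g as CaCO₃.
Equivalents of H⁺ required: 26,080 ÷ 50 g/eq = 521.5 eq = 521.5 mol NaHSO₄.
Mass of NaHSO₄: 521.5 × 120.1 = 62,640 g.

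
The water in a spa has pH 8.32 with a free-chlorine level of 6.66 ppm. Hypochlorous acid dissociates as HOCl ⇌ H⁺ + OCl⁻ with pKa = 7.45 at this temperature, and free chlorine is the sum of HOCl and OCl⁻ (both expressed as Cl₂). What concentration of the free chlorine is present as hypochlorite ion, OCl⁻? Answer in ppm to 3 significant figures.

[OCl⁻]/[HOCl] = 10^(pH − pKa) = 10^(8.32 − 7.45) = 10^0.87 = 7.413.
Fraction as HOCl = 1 / (1 + 7.413) = 0.1189.
OCl⁻ = (1 − 0.1189) × 6.66 ppm = 5.868 ppm.

5.87 ppm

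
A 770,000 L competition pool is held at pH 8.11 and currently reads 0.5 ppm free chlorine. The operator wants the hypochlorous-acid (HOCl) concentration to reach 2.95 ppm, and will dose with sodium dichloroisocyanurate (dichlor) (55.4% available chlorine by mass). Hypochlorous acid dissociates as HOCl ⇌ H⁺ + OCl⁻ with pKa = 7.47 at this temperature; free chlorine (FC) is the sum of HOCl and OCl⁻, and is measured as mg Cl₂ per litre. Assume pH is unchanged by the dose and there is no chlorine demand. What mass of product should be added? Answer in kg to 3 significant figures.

[OCl⁻]/[HOCl] = 10^(pH − pKa) = 10^(8.11 − 7.47) = 4.365; fraction as HOCl = 1/(1 + 4.365) = 0.1864.
Free chlorine required for 2.95 ppm HOCl: 2.95 / 0.1864 = 15.83 ppm.
FC to add: 15.83 − 0.5 = 15.33 mg/L as Cl₂.
Cl₂ equivalent: 15.33 mg/L × 770,000 L = 11,800 g.
Product at 55.4% available Cl: 11,800 / 0.554 = 21,300 g.

21.3 kg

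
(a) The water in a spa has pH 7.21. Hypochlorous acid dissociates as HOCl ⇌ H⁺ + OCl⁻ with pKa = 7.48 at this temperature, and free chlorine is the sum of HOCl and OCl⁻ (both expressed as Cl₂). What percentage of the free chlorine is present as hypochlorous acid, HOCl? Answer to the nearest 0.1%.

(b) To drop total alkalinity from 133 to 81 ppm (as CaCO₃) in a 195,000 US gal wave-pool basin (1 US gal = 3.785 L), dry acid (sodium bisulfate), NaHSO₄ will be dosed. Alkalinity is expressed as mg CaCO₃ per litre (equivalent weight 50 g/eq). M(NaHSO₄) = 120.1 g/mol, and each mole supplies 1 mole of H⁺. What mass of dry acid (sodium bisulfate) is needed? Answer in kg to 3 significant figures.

(a) [OCl⁻]/[HOCl] = 10^(pH − pKa) = 10^(7.21 − 7.48) = 10^-0.27 = 0.537.
(a) Fraction as HOCl = 1 / (1 + 0.537) = 0.6506.

(b) Volume: 195,000 US gal × 3.785 L/gal = 738,075 L.
(b) Alkalinity to neutralize: (133 − 81) = 52 mg/L as CaCO₃ × 738,075 L = 38,380 g as CaCO₃.
(b) Equivalents of H⁺ required: 38,380 ÷ 50 g/eq = 767.6 eq = 767.6 mol NaHSO₄.
(b) Mass of NaHSO₄: 767.6 × 120.1 = 92,190 g.

(a) 65.1%; (b) 92.2 kg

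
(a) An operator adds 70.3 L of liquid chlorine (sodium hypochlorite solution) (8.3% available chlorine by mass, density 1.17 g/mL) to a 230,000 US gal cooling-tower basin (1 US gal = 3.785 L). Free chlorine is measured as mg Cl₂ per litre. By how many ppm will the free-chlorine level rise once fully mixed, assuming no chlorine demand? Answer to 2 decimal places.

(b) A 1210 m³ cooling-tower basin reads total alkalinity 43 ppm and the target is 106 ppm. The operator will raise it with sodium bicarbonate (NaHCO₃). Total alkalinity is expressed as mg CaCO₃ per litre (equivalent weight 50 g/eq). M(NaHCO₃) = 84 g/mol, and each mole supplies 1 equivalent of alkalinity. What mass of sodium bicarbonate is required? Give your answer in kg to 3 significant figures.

(a) 7.84 ppm; (b) 128 kg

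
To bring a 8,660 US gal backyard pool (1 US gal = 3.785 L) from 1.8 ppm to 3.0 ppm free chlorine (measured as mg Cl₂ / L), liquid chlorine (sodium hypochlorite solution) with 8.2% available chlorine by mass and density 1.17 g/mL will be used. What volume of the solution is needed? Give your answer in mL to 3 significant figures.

Volume: 8,660 US gal × 3.785 L/gal = 32,778 L.
Chlorine deficit: 3.0 − 1.8 = 1.2 ppm = 1.2 mg/L as Cl₂.
Cl₂ equivalent needed: 1.2 mg/L × 32,778 L = 39,330 mg = 39.33 g.
Product at 8.2% available chlorine: 39.33 / 0.082 = 479.7 g.
Volume at density 1.17 g/mL: 479.7 g ÷ 1.17 g/mL = 410 mL.

410 mL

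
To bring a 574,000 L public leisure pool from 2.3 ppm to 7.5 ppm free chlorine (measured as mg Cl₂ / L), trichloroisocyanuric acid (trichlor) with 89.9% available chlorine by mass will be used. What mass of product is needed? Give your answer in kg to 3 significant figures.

Chlorine deficit: 7.5 − 2.3 = 5.2 ppm = 5.2 mg/L as Cl₂.
Cl₂ equivalent needed: 5.2 mg/L × 574,000 L = 2,985,000 mg = 2985 g.
Product at 89.9% available chlorine: 2985 / 0.899 = 3320 g.

3.32 kg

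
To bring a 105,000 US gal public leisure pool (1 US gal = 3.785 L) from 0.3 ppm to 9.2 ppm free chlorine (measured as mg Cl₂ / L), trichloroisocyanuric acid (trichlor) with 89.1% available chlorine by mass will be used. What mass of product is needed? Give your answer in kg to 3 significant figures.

Volume: 105,000 US gal × 3.785 L/gal = 397,425 L.
Chlorine deficit: 9.2 − 0.3 = 8.9 ppm = 8.9 mg/L as Cl₂.
Cl₂ equivalent needed: 8.9 mg/L × 397,425 L = 3,537,000 mg = 3537 g.
Product at 89.1% available chlorine: 3537 / 0.891 = 3970 g.

3.97 kg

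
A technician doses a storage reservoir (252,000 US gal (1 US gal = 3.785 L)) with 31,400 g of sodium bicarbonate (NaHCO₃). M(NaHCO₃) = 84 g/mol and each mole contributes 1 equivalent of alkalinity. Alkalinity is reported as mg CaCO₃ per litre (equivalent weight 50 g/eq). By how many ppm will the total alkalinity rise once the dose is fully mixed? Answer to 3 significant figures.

19.6 ppm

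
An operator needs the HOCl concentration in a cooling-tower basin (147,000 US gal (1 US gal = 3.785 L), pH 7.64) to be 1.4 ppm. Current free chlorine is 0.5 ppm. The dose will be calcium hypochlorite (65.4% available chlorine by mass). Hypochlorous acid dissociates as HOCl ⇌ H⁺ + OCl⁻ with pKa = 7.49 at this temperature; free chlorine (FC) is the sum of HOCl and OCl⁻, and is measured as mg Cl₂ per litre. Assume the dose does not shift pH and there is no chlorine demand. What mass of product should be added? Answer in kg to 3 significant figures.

2.45 kg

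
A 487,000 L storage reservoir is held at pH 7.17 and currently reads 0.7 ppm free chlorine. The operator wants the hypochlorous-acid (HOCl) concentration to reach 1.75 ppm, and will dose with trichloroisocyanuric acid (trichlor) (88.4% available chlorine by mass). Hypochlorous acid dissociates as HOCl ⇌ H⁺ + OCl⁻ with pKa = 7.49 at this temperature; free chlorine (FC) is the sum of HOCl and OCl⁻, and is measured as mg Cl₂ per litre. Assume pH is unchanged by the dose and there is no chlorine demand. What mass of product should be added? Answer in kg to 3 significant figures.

1.04 kg

[OCl⁻]/[HOCl] = 10^(pH − pKa) = 10^(7.17 − 7.49) = 0.4786; fraction as HOCl = 1/(1 + 0.4786) = 0.6763.
Free chlorine required for 1.75 ppm HOCl: 1.75 / 0.6763 = 2.588 ppm.
FC to add: 2.588 − 0.7 = 1.888 mg/L as Cl₂.
Cl₂ equivalent: 1.888 mg/L × 487,000 L = 919.3 g.
Product at 88.4% available Cl: 919.3 / 0.884 = 1040 g.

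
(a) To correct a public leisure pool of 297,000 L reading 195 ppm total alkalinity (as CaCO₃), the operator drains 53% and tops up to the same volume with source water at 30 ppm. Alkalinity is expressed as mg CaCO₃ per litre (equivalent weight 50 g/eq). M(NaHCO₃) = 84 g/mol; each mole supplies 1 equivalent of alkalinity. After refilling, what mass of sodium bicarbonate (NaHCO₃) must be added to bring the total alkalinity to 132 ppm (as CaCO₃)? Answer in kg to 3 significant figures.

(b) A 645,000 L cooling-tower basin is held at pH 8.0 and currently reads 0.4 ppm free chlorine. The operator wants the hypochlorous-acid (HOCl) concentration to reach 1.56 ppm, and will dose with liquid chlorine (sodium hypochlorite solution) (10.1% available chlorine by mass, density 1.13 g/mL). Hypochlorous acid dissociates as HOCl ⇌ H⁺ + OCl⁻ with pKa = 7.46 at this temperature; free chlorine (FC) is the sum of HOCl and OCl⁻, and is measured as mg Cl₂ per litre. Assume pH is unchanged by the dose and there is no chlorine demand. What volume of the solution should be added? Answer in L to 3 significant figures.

(a) 12.2 kg; (b) 37.1 L

(a) After draining 53% and refilling: 195 × 0.47 + 30 × 0.53 = 107.55 ppm.
(a) Deficit to target: 132 − 107.55 = 24.45 mg/L.
(a) As CaCO₃: 24.45 mg/L × 297,000 L = 7262 g; ÷ 50 g/eq ÷ 1 = 145.2 mol NaHCO₃.
(a) Mass: 145.2 × 84 = 12,200 g.

(b) [OCl⁻]/[HOCl] = 10^(pH − pKa) = 10^(8.0 − 7.46) = 3.467; fraction as HOCl = 1/(1 + 3.467) = 0.2238.
(b) Free chlorine required for 1.56 ppm HOCl: 1.56 / 0.2238 = 6.969 ppm.
(b) FC to add: 6.969 − 0.4 = 6.569 mg/L as Cl₂.
(b) Cl₂ equivalent: 6.569 mg/L × 645,000 L = 4237 g.
(b) Product at 10.1% available Cl: 4237 / 0.101 = 41,950 g.
(b) Volume: 41,950 g ÷ 1.13 g/mL = 37,120 mL.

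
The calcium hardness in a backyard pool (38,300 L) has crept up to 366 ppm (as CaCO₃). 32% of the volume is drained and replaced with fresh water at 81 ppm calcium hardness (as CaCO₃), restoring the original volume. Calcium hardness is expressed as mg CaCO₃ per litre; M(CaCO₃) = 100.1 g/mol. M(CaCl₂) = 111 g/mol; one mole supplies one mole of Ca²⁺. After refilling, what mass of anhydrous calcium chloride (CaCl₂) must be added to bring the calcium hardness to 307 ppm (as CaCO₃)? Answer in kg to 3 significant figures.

After draining 32% and refilling: 366 × 0.68 + 81 × 0.32 = 274.8 ppm.
Deficit to target: 307 − 274.8 = 32.2 mg/L.
As CaCO₃: 32.2 mg/L × 38,300 L = 1233 g; ÷ 100.1 = 12.32 mol Ca²⁺.
Mass: 12.32 × 111 = 1368 g.

1.37 kg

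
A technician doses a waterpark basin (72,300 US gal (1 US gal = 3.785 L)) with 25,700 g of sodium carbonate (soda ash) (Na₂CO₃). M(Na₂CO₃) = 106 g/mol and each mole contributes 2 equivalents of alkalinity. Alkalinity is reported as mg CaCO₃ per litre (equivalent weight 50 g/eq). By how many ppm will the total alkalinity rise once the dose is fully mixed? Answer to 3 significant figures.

Volume: 72,300 US gal × 3.785 L/gal = 273,656 L.
Moles of Na₂CO₃: 25,700 g ÷ 106 g/mol = 242.5 mol → 484.9 eq of alkalinity.
As CaCO₃: 484.9 eq × 50 g/eq = 24,250 g.
Rise: 24,250 g / 273,656 L × 1000 = 88.6 mg/L.

88.6 ppm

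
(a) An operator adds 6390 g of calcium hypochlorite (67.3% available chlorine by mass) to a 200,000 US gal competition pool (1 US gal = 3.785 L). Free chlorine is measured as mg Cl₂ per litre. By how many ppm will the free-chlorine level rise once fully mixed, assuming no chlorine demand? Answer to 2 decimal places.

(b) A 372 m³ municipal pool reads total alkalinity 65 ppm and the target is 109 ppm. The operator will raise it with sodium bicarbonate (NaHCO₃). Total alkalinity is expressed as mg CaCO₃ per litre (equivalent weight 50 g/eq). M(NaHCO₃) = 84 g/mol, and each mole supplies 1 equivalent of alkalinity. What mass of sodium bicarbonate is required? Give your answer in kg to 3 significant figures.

(a) 5.68 ppm; (b) 27.5 kg

(a) Volume: 200,000 US gal × 3.785 L/gal = 757,000 L.
(a) Available chlorine delivered: 6390 g × 0.673 = 4300 g as Cl₂.
(a) Concentration rise: 4300 g / 757,000 L = 5.681 mg/L = 5.68 ppm.

(b) Volume: 372 m³ = 372,000 L.
(b) Alkalinity to add: (109 − 65) = 44 mg/L as CaCO₃ × 372,000 L = 16,370 g as CaCO₃.
(b) Equivalents: 16,370 g ÷ 50 g/eq = 327.4 eq.
(b) NaHCO₃ supplies 1 eq per mole → 327.4 mol.
(b) Mass: 327.4 mol × 84 g/mol = 27,500 g.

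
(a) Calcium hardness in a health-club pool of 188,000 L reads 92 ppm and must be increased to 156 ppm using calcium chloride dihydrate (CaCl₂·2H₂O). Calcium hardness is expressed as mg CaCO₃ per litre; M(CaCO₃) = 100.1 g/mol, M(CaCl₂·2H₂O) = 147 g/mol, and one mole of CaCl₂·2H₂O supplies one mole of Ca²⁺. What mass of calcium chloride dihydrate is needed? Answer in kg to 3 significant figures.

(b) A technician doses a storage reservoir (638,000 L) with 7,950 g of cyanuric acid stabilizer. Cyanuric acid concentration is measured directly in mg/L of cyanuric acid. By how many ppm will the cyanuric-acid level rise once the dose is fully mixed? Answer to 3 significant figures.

(a) Hardness to add: (156 − 92) = 64 mg/L as CaCO₃ × 188,000 L = 12,030 g as CaCO₃.
(a) Moles of Ca²⁺ (1 mol Ca²⁺ ≡ 1 mol CaCO₃): 12,030 / 100.1 g/mol = 120.2 mol.
(a) Mass of CaCl₂·2H₂O: 120.2 × 147 = 17,670 g.

(b) Rise: 7,950 g / 638,000 L × 1000 = 12.46 mg/L.

(a) 17.7 kg; (b) 12.5 ppm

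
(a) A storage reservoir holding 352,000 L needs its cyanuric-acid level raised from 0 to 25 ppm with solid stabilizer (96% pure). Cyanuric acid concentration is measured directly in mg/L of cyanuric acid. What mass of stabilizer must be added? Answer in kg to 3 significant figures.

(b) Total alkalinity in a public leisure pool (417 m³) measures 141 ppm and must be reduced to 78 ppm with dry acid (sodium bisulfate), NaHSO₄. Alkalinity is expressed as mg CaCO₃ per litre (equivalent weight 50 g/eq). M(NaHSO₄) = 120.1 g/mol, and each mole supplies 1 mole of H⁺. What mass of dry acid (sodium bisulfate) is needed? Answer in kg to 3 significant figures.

(a) CYA to add: (25 − 0) = 25 mg/L × 352,000 L = 8800 g cyanuric acid.
(a) At 96% purity: 8800 / 0.96 = 9167 g product.

(b) Volume: 417 m³ = 417,000 L.
(b) Alkalinity to neutralize: (141 − 78) = 63 mg/L as CaCO₃ × 417,000 L = 26,270 g as CaCO₃.
(b) Equivalents of H⁺ required: 26,270 ÷ 50 g/eq = 525.4 eq = 525.4 mol NaHSO₄.
(b) Mass of NaHSO₄: 525.4 × 120.1 = 63,100 g.

(a) 9.17 kg; (b) 63.1 kg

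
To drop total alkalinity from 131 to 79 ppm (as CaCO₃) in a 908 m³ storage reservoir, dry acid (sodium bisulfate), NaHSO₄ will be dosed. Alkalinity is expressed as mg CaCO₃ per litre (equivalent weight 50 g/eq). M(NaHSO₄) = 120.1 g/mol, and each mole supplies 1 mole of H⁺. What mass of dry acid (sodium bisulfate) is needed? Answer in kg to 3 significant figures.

113 kg

Volume: 908 m³ = 908,000 L.
Alkalinity to neutralize: (131 − 79) = 52 mg/L as CaCO₃ × 908,000 L = 47,220 g as CaCO₃.
Equivalents of H⁺ required: 47,220 ÷ 50 g/eq = 944.3 eq = 944.3 mol NaHSO₄.
Mass of NaHSO₄: 944.3 × 120.1 = 113,400 g.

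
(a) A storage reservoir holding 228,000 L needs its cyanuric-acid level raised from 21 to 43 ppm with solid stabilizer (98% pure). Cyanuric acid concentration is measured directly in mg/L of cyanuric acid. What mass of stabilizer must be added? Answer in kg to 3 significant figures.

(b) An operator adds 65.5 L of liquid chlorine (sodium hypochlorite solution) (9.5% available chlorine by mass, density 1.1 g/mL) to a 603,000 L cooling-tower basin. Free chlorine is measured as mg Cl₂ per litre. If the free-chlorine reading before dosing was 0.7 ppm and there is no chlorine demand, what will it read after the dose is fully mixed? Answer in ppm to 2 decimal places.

(a) 5.12 kg; (b) 12.05 ppm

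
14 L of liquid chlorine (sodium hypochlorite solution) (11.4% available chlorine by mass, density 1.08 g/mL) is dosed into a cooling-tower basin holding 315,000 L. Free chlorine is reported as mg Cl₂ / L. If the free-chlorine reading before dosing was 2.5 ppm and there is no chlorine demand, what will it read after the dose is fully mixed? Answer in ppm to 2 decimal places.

7.97 ppm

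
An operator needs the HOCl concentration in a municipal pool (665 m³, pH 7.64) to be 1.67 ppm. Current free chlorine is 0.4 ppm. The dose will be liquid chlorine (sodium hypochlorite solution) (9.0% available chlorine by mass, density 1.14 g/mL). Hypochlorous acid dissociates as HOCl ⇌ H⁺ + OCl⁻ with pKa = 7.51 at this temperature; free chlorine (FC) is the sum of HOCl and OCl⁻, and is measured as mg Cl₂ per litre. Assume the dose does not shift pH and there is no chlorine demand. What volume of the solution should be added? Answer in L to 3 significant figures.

22.8 L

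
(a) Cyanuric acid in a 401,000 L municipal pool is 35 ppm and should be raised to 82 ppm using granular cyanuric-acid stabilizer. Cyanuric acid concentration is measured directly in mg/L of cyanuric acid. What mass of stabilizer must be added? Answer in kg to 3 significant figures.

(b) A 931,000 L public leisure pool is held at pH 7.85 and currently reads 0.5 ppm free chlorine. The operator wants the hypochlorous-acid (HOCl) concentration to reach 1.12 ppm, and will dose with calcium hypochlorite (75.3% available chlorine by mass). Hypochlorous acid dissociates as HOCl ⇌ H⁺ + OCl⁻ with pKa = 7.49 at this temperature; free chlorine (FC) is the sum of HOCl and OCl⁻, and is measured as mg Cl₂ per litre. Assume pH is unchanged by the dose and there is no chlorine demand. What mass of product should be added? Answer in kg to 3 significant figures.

(a) 18.8 kg; (b) 3.94 kg

(a) CYA to add: (82 − 35) = 47 mg/L × 401,000 L = 18,850 g cyanuric acid.

(b) [OCl⁻]/[HOCl] = 10^(pH − pKa) = 10^(7.85 − 7.49) = 2.291; fraction as HOCl = 1/(1 + 2.291) = 0.3039.
(b) Free chlorine required for 1.12 ppm HOCl: 1.12 / 0.3039 = 3.686 ppm.
(b) FC to add: 3.686 − 0.5 = 3.186 mg/L as Cl₂.
(b) Cl₂ equivalent: 3.186 mg/L × 931,000 L = 2966 g.
(b) Product at 75.3% available Cl: 2966 / 0.753 = 3939 g.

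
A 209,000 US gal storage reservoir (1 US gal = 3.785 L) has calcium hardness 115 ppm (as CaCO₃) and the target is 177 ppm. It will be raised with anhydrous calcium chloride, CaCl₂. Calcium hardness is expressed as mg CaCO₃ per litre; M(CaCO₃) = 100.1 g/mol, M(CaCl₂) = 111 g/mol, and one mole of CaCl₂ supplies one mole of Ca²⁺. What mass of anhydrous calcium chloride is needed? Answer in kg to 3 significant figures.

Volume: 209,000 US gal × 3.785 L/gal = 791,065 L.
Hardness to add: (177 − 115) = 62 mg/L as CaCO₃ × 791,065 L = 49,050 g as CaCO₃.
Moles of Ca²⁺ (1 mol Ca²⁺ ≡ 1 mol CaCO₃): 49,050 / 100.1 g/mol = 490 mol.
Mass of CaCl₂: 490 × 111 = 54,390 g.

54.4 kg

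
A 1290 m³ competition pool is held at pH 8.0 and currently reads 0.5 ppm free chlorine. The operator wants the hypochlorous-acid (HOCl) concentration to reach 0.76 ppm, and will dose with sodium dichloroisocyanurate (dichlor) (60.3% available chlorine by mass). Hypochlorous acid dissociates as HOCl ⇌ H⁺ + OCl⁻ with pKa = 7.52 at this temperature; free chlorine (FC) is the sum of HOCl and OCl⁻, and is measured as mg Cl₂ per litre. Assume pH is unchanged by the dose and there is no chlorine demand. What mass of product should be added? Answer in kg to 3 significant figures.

5.47 kg

Volume: 1290 m³ = 1,290,000 L.
[OCl⁻]/[HOCl] = 10^(pH − pKa) = 10^(8.0 − 7.52) = 3.02; fraction as HOCl = 1/(1 + 3.02) = 0.2488.
Free chlorine required for 0.76 ppm HOCl: 0.76 / 0.2488 = 3.055 ppm.
FC to add: 3.055 − 0.5 = 2.555 mg/L as Cl₂.
Cl₂ equivalent: 2.555 mg/L × 1,290,000 L = 3296 g.
Product at 60.3% available Cl: 3296 / 0.603 = 5466 g.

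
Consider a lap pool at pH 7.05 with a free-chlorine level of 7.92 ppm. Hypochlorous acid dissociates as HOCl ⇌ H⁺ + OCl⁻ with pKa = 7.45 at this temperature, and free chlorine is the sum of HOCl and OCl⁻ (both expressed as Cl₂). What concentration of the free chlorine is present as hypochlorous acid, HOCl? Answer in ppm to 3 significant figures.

[OCl⁻]/[HOCl] = 10^(pH − pKa) = 10^(7.05 − 7.45) = 10^-0.40 = 0.3981.
Fraction as HOCl = 1 / (1 + 0.3981) = 0.7153.
HOCl = 0.7153 × 7.92 ppm = 5.665 ppm.

5.66 ppm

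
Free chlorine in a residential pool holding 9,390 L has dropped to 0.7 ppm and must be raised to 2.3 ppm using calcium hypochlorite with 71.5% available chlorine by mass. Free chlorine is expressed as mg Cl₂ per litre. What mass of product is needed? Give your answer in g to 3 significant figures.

21.0 g

Chlorine deficit: 2.3 − 0.7 = 1.6 ppm = 1.6 mg/L as Cl₂.
Cl₂ equivalent needed: 1.6 mg/L × 9,390 L = 15,020 mg = 15.02 g.
Product at 71.5% available chlorine: 15.02 / 0.715 = 21.01 g.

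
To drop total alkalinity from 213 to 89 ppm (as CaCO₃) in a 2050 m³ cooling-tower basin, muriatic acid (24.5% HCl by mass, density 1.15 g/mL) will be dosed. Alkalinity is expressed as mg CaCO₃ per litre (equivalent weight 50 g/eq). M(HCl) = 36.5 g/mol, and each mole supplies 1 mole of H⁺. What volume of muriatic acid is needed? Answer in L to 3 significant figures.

659 L

Volume: 2050 m³ = 2,050,000 L.
Alkalinity to neutralize: (213 − 89) = 124 mg/L as CaCO₃ × 2,050,000 L = 254,200 g as CaCO₃.
Equivalents of H⁺ required: 254,200 ÷ 50 g/eq = 5084 eq = 5084 mol HCl.
Mass of HCl: 5084 × 36.5 = 185,600 g.
Mass of 24.5% solution: 185,600 / 0.245 = 757,400 g.
Volume: 757,400 g ÷ 1.15 g/mL = 658,600 mL.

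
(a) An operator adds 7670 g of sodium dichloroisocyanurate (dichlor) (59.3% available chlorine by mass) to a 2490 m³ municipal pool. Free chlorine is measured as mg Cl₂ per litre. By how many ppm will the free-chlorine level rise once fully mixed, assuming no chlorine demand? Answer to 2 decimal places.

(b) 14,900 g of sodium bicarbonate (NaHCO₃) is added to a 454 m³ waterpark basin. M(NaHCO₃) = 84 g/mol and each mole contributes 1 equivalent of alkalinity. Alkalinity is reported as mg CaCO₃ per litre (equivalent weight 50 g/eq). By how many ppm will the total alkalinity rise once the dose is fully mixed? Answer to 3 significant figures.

(a) Volume: 2490 m³ = 2,490,000 L.
(a) Available chlorine delivered: 7670 g × 0.593 = 4548 g as Cl₂.
(a) Concentration rise: 4548 g / 2,490,000 L = 1.827 mg/L = 1.83 ppm.

(b) Volume: 454 m³ = 454,000 L.
(b) Moles of NaHCO₃: 14,900 g ÷ 84 g/mol = 177.4 mol → 177.4 eq of alkalinity.
(b) As CaCO₃: 177.4 eq × 50 g/eq = 8869 g.
(b) Rise: 8869 g / 454,000 L × 1000 = 19.54 mg/L.

(a) 1.83 ppm; (b) 19.5 ppm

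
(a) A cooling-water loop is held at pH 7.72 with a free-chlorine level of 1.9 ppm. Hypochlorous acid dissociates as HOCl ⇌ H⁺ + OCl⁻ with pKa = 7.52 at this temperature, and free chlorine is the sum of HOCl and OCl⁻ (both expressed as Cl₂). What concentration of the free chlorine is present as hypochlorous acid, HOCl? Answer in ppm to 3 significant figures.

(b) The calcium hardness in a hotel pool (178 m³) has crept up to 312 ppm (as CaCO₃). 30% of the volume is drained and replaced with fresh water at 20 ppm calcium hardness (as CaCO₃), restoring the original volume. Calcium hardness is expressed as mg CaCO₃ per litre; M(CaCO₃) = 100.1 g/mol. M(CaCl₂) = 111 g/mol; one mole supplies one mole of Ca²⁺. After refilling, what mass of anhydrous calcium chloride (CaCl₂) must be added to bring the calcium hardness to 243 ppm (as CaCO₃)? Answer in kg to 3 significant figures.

(a) 0.735 ppm; (b) 3.67 kg

(a) [OCl⁻]/[HOCl] = 10^(pH − pKa) = 10^(7.72 − 7.52) = 10^0.20 = 1.585.
(a) Fraction as HOCl = 1 / (1 + 1.585) = 0.3869.
(a) HOCl = 0.3869 × 1.9 ppm = 0.735 ppm.

(b) Volume: 178 m³ = 178,000 L.
(b) After draining 30% and refilling: 312 × 0.70 + 20 × 0.30 = 224.4 ppm.
(b) Deficit to target: 243 − 224.4 = 18.6 mg/L.
(b) As CaCO₃: 18.6 mg/L × 178,000 L = 3311 g; ÷ 100.1 = 33.07 mol Ca²⁺.
(b) Mass: 33.07 × 111 = 3671 g.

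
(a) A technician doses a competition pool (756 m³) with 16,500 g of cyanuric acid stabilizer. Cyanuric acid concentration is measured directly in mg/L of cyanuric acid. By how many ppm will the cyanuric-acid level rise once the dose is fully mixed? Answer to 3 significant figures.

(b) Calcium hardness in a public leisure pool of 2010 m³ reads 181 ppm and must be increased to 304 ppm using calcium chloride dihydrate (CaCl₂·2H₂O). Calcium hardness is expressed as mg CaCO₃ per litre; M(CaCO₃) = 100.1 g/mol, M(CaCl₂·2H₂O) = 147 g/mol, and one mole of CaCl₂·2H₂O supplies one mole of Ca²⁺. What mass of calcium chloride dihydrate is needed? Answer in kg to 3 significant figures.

(a) 21.8 ppm; (b) 363 kg

(a) Volume: 756 m³ = 756,000 L.
(a) Rise: 16,500 g / 756,000 L × 1000 = 21.83 mg/L.

(b) Volume: 2010 m³ = 2,010,000 L.
(b) Hardness to add: (304 − 181) = 123 mg/L as CaCO₃ × 2,010,000 L = 247,200 g as CaCO₃.
(b) Moles of Ca²⁺ (1 mol Ca²⁺ ≡ 1 mol CaCO₃): 247,200 / 100.1 g/mol = 2470 mol.
(b) Mass of CaCl₂·2H₂O: 2470 × 147 = 363,100 g.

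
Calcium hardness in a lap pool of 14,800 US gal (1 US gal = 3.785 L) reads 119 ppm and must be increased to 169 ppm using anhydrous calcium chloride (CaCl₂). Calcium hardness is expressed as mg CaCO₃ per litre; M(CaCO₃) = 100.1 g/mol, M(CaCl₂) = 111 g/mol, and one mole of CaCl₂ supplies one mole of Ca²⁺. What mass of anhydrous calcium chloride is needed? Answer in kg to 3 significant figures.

3.11 kg

Volume: 14,800 US gal × 3.785 L/gal = 56,018 L.
Hardness to add: (169 − 119) = 50 mg/L as CaCO₃ × 56,018 L = 2801 g as CaCO₃.
Moles of Ca²⁺ (1 mol Ca²⁺ ≡ 1 mol CaCO₃): 2801 / 100.1 g/mol = 27.98 mol.
Mass of CaCl₂: 27.98 × 111 = 3106 g.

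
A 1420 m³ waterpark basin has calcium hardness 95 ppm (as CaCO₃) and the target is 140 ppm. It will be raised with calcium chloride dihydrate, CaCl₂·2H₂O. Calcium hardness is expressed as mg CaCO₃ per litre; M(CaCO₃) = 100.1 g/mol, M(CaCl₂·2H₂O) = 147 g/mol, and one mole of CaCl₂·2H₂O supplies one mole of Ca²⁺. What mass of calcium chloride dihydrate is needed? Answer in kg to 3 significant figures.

93.8 kg

Volume: 1420 m³ = 1,420,000 L.
Hardness to add: (140 − 95) = 45 mg/L as CaCO₃ × 1,420,000 L = 63,900 g as CaCO₃.
Moles of Ca²⁺ (1 mol Ca²⁺ ≡ 1 mol CaCO₃): 63,900 / 100.1 g/mol = 638.4 mol.
Mass of CaCl₂·2H₂O: 638.4 × 147 = 93,840 g.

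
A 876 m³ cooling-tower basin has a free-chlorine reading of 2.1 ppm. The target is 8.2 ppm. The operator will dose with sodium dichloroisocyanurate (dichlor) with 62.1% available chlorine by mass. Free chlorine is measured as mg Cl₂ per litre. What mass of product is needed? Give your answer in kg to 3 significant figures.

Volume: 876 m³ = 876,000 L.
Chlorine deficit: 8.2 − 2.1 = 6.1 ppm = 6.1 mg/L as Cl₂.
Cl₂ equivalent needed: 6.1 mg/L × 876,000 L = 5,344,000 mg = 5344 g.
Product at 62.1% available chlorine: 5344 / 0.621 = 8605 g.

8.60 kg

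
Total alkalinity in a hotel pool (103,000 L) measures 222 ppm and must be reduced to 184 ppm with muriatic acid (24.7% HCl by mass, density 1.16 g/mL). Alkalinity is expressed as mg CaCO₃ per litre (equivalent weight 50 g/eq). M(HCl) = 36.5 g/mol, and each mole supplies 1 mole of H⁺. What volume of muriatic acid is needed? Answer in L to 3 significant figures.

9.97 L

Alkalinity to neutralize: (222 − 184) = 38 mg/L as CaCO₃ × 103,000 L = 3914 g as CaCO₃.
Equivalents of H⁺ required: 3914 ÷ 50 g/eq = 78.28 eq = 78.28 mol HCl.
Mass of HCl: 78.28 × 36.5 = 2857 g.
Mass of 24.7% solution: 2857 / 0.247 = 11,570 g.
Volume: 11,570 g ÷ 1.16 g/mL = 9972 mL.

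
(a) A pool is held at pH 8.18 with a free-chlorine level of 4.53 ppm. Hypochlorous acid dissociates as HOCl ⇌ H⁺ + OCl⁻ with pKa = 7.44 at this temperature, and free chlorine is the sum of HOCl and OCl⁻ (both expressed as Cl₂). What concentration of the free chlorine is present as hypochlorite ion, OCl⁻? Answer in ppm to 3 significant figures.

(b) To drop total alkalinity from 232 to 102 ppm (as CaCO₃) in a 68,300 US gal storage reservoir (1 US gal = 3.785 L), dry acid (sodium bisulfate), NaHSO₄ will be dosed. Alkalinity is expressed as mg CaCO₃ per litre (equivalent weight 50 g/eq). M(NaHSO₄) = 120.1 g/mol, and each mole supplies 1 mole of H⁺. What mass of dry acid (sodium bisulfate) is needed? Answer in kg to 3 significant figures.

(a) [OCl⁻]/[HOCl] = 10^(pH − pKa) = 10^(8.18 − 7.44) = 10^0.74 = 5.495.
(a) Fraction as HOCl = 1 / (1 + 5.495) = 0.154.
(a) OCl⁻ = (1 − 0.154) × 4.53 ppm = 3.833 ppm.

(b) Volume: 68,300 US gal × 3.785 L/gal = 258,516 L.
(b) Alkalinity to neutralize: (232 − 102) = 130 mg/L as CaCO₃ × 258,516 L = 33,610 g as CaCO₃.
(b) Equivalents of H⁺ required: 33,610 ÷ 50 g/eq = 672.1 eq = 672.1 mol NaHSO₄.
(b) Mass of NaHSO₄: 672.1 × 120.1 = 80,720 g.

(a) 3.83 ppm; (b) 80.7 kg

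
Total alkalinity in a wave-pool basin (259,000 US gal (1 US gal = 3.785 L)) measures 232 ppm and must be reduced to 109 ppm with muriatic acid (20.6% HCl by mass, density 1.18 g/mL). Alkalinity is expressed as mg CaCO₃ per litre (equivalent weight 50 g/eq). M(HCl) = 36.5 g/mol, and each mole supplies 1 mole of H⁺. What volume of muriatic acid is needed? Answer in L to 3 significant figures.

362 L

Volume: 259,000 US gal × 3.785 L/gal = 980,315 L.
Alkalinity to neutralize: (232 − 109) = 123 mg/L as CaCO₃ × 980,315 L = 120,600 g as CaCO₃.
Equivalents of H⁺ required: 120,600 ÷ 50 g/eq = 2412 eq = 2412 mol HCl.
Mass of HCl: 2412 × 36.5 = 88,020 g.
Mass of 20.6% solution: 88,020 / 0.206 = 427,300 g.
Volume: 427,300 g ÷ 1.18 g/mL = 362,100 mL.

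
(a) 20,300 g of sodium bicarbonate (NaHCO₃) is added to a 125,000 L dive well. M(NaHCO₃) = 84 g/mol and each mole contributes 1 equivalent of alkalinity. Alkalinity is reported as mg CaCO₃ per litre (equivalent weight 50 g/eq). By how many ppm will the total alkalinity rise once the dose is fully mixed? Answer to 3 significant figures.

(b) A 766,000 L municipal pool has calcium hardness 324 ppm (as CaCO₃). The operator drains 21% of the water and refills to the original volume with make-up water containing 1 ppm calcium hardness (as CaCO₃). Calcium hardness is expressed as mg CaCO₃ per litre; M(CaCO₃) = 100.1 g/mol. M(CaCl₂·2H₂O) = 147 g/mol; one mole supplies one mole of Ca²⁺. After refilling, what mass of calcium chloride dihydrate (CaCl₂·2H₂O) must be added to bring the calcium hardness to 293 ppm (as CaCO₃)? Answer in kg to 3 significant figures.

(a) Moles of NaHCO₃: 20,300 g ÷ 84 g/mol = 241.7 mol → 241.7 eq of alkalinity.
(a) As CaCO₃: 241.7 eq × 50 g/eq = 12,080 g.
(a) Rise: 12,080 g / 125,000 L × 1000 = 96.67 mg/L.

(b) After draining 21% and refilling: 324 × 0.79 + 1 × 0.21 = 256.17 ppm.
(b) Deficit to target: 293 − 256.17 = 36.83 mg/L.
(b) As CaCO₃: 36.83 mg/L × 766,000 L = 28,210 g; ÷ 100.1 = 281.8 mol Ca²⁺.
(b) Mass: 281.8 × 147 = 41,430 g.

(a) 96.7 ppm; (b) 41.4 kg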